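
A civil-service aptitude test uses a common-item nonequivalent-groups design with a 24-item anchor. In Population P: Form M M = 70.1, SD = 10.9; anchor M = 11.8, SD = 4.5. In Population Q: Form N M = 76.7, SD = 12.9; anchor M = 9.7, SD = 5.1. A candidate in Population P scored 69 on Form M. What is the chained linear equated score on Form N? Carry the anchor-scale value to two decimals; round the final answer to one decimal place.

Form M → anchor (Population P): v = (4.5/10.9)(69 − 70.1) + 11.8 = 11.35
anchor → Form N (Population Q): y = (12.9/5.1)(11.35 − 9.7) + 76.7 = 80.9

80.9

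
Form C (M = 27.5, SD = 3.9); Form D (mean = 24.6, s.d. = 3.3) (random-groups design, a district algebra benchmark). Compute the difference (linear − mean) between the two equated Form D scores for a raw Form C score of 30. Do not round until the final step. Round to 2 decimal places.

Mean-equated: 30 + (24.6 − 27.5) = 27.10
Linear-equated: (3.3/3.9)(30 − 27.5) + 24.6 = 26.715
Difference = 26.715 − 27.10 = -0.38

-0.38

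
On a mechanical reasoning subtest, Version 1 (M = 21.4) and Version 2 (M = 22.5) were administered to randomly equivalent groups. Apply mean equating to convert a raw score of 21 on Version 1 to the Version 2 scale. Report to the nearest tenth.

22.1

Mean equating: y = x + (M_Y − M_X) = 21 + (22.5 − 21.4) = 22.1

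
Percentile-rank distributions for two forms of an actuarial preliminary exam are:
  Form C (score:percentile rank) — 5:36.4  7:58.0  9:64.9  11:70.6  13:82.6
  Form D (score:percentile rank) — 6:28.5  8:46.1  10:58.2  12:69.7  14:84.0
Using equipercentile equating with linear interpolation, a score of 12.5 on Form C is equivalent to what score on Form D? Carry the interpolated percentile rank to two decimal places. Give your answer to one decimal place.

13.4

PR of 12.5 on Form C: 70.6 + (12.5 − 11)/(13 − 11) × (82.6 − 70.6) = 79.60
On Form D, PR 79.60 falls between score 12 (PR 69.7) and 14 (PR 84.0).
Interpolate: 12 + (79.60 − 69.7)/(84.0 − 69.7) × (14 − 12) = 13.4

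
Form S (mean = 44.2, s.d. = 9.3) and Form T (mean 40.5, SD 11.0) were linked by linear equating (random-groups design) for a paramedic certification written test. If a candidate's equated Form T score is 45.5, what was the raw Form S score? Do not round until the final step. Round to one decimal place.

Invert y = (SD_Y/SD_X)(x − M_X) + M_Y:
x = (SD_X/SD_Y)(y − M_Y) + M_X = (9.3/11.0)(45.5 − 40.5) + 44.2
x = 0.845455 × 5.000 + 44.2 = 48.4

48.4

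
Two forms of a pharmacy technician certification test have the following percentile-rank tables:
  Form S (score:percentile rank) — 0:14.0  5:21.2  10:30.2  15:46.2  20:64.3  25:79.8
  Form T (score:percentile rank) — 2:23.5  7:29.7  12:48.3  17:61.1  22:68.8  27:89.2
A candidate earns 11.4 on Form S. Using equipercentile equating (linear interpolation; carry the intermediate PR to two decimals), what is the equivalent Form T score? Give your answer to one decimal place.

8.3

PR of 11.4 on Form S: 30.2 + (11.4 − 10)/(15 − 10) × (46.2 − 30.2) = 34.68
On Form T, PR 34.68 falls between score 7 (PR 29.7) and 12 (PR 48.3).
Interpolate: 7 + (34.68 − 29.7)/(48.3 − 29.7) × (12 − 7) = 8.3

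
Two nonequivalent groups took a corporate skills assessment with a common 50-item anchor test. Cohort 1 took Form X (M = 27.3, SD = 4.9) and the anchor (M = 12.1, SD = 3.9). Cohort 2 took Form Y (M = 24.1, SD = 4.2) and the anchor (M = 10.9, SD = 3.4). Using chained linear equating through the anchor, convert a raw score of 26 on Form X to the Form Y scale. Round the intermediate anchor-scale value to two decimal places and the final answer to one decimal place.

24.3

Form X → anchor (Cohort 1): v = (3.9/4.9)(26 − 27.3) + 12.1 = 11.07
anchor → Form Y (Cohort 2): y = (4.2/3.4)(11.07 − 10.9) + 24.1 = 24.3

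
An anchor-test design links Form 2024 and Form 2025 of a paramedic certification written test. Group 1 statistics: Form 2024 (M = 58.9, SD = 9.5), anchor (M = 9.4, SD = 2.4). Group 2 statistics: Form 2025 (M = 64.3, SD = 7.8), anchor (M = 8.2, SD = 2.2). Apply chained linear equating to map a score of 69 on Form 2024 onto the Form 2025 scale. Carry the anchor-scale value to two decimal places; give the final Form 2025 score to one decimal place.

Form 2024 → anchor (Group 1): v = (2.4/9.5)(69 − 58.9) + 9.4 = 11.95
anchor → Form 2025 (Group 2): y = (7.8/2.2)(11.95 − 8.2) + 64.3 = 77.6

77.6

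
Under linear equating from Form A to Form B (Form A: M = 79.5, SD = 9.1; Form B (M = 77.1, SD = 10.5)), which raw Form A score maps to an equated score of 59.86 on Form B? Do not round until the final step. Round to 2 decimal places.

Invert y = (SD_Y/SD_X)(x − M_X) + M_Y:
x = (SD_X/SD_Y)(y − M_Y) + M_X = (9.1/10.5)(59.86 − 77.1) + 79.5
x = 0.866667 × -17.240 + 79.5 = 64.56

64.56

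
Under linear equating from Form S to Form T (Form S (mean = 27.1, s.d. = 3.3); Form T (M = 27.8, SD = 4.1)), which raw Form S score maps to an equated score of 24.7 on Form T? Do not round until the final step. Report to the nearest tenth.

Invert y = (SD_Y/SD_X)(x − M_X) + M_Y:
x = (SD_X/SD_Y)(y − M_Y) + M_X = (3.3/4.1)(24.7 − 27.8) + 27.1
x = 0.804878 × -3.100 + 27.1 = 24.6

24.6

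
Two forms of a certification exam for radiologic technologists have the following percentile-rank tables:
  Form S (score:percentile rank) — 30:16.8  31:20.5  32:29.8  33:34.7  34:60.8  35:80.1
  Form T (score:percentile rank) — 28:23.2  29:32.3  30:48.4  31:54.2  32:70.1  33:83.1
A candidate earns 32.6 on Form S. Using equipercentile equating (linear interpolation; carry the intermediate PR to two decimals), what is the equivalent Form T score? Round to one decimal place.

29.0

PR of 32.6 on Form S: 29.8 + (32.6 − 32)/(33 − 32) × (34.7 − 29.8) = 32.74
On Form T, PR 32.74 falls between score 29 (PR 32.3) and 30 (PR 48.4).
Interpolate: 29 + (32.74 − 32.3)/(48.4 − 32.3) × (30 − 29) = 29.0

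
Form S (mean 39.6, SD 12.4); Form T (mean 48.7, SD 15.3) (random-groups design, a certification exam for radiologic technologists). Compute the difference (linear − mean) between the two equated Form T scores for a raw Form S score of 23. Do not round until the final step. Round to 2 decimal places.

Mean-equated: 23 + (48.7 − 39.6) = 32.10
Linear-equated: (15.3/12.4)(23 − 39.6) + 48.7 = 28.218
Difference = 28.218 − 32.10 = -3.88

-3.88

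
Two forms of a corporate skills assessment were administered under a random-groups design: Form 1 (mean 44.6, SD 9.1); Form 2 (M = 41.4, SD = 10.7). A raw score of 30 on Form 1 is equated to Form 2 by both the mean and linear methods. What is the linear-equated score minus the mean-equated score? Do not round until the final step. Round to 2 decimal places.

-2.57

Mean-equated: 30 + (41.4 − 44.6) = 26.80
Linear-equated: (10.7/9.1)(30 − 44.6) + 41.4 = 24.233
Difference = 24.233 − 26.80 = -2.57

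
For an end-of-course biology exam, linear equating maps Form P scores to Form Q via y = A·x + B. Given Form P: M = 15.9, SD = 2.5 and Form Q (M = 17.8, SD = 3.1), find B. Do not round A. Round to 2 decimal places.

A = SD_Y / SD_X = 3.1 / 2.5 = 1.240000
B = M_Y − A·M_X = 17.8 − 1.240000 × 15.9 = -1.92

-1.92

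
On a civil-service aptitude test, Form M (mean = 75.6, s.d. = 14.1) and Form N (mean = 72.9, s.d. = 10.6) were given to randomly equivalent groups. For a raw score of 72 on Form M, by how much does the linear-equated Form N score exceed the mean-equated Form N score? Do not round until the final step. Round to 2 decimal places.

Mean-equated: 72 + (72.9 − 75.6) = 69.30
Linear-equated: (10.6/14.1)(72 − 75.6) + 72.9 = 70.194
Difference = 70.194 − 69.30 = 0.89

0.89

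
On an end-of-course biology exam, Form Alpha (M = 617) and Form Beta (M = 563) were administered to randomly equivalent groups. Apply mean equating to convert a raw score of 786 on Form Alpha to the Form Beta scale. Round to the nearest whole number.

732

Mean equating: y = x + (M_Y − M_X) = 786 + (563 − 617) = 732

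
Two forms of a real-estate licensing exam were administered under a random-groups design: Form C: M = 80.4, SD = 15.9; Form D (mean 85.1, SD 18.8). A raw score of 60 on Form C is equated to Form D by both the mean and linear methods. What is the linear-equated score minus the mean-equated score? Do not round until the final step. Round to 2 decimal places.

-3.72

Mean-equated: 60 + (85.1 − 80.4) = 64.70
Linear-equated: (18.8/15.9)(60 − 80.4) + 85.1 = 60.979
Difference = 60.979 − 64.70 = -3.72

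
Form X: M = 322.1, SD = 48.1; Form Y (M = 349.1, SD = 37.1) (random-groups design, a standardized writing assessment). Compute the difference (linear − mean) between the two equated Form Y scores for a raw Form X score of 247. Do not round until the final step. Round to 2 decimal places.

Mean-equated: 247 + (349.1 − 322.1) = 274.00
Linear-equated: (37.1/48.1)(247 − 322.1) + 349.1 = 291.175
Difference = 291.175 − 274.00 = 17.17

17.17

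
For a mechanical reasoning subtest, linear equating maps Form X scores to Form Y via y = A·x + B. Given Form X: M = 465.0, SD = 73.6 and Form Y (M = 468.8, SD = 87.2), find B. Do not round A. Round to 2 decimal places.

-82.12

A = SD_Y / SD_X = 87.2 / 73.6 = 1.184783
B = M_Y − A·M_X = 468.8 − 1.184783 × 465.0 = -82.12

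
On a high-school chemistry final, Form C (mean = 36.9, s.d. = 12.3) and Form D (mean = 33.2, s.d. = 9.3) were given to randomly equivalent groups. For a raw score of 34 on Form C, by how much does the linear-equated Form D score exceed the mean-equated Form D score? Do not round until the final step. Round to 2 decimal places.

0.71

Mean-equated: 34 + (33.2 − 36.9) = 30.30
Linear-equated: (9.3/12.3)(34 − 36.9) + 33.2 = 31.007
Difference = 31.007 − 30.30 = 0.71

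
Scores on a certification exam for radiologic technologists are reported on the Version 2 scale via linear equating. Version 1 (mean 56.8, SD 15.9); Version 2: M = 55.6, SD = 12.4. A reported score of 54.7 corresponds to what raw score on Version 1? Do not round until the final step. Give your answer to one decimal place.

55.6

Invert y = (SD_Y/SD_X)(x − M_X) + M_Y:
x = (SD_X/SD_Y)(y − M_Y) + M_X = (15.9/12.4)(54.7 − 55.6) + 56.8
x = 1.282258 × -0.900 + 56.8 = 55.6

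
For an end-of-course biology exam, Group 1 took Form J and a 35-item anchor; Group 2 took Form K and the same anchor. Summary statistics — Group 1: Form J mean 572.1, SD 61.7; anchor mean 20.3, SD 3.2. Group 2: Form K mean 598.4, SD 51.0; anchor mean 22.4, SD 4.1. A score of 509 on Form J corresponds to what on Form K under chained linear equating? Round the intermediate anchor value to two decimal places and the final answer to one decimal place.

Form J → anchor (Group 1): v = (3.2/61.7)(509 − 572.1) + 20.3 = 17.03
anchor → Form K (Group 2): y = (51.0/4.1)(17.03 − 22.4) + 598.4 = 531.6

531.6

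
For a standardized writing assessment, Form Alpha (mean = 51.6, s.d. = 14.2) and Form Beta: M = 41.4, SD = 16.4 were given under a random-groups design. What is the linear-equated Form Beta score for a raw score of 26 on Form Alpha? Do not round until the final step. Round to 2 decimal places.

Linear equating: y = (SD_Y/SD_X)(x − M_X) + M_Y
y = (16.4/14.2)(26 − 51.6) + 41.4
y = 1.154930 × -25.6 + 41.4 = -29.5662 + 41.4 = 11.83

11.83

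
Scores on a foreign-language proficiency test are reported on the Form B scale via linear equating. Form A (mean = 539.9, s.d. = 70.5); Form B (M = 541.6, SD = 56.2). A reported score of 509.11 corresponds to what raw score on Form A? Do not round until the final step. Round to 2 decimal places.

Invert y = (SD_Y/SD_X)(x − M_X) + M_Y:
x = (SD_X/SD_Y)(y − M_Y) + M_X = (70.5/56.2)(509.11 − 541.6) + 539.9
x = 1.254448 × -32.490 + 539.9 = 499.14

499.14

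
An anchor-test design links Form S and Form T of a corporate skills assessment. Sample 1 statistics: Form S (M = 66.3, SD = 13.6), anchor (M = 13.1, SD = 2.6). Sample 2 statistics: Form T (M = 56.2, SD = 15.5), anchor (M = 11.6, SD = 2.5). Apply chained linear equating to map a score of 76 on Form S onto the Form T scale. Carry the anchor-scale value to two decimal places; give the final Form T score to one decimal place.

77.0

Form S → anchor (Sample 1): v = (2.6/13.6)(76 − 66.3) + 13.1 = 14.95
anchor → Form T (Sample 2): y = (15.5/2.5)(14.95 − 11.6) + 56.2 = 77.0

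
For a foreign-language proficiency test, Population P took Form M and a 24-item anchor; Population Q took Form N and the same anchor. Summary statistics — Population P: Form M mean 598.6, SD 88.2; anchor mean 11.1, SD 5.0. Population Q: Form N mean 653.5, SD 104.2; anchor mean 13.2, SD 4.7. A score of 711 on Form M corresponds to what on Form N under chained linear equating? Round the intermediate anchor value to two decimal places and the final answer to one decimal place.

Form M → anchor (Population P): v = (5.0/88.2)(711 − 598.6) + 11.1 = 17.47
anchor → Form N (Population Q): y = (104.2/4.7)(17.47 − 13.2) + 653.5 = 748.2

748.2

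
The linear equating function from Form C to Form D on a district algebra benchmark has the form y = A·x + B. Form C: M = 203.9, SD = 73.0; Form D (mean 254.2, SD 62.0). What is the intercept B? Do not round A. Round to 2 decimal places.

81.02

A = SD_Y / SD_X = 62.0 / 73.0 = 0.849315
B = M_Y − A·M_X = 254.2 − 0.849315 × 203.9 = 81.02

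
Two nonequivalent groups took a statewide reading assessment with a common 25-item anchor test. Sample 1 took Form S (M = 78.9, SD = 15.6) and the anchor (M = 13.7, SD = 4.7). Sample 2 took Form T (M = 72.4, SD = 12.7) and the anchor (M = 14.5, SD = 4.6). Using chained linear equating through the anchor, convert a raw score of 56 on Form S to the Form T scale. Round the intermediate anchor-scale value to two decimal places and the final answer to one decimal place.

51.1

Form S → anchor (Sample 1): v = (4.7/15.6)(56 − 78.9) + 13.7 = 6.80
anchor → Form T (Sample 2): y = (12.7/4.6)(6.80 − 14.5) + 72.4 = 51.1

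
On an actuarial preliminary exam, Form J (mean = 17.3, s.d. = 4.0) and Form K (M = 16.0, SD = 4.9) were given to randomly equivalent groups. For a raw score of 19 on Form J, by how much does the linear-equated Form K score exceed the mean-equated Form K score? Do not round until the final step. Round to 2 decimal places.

Mean-equated: 19 + (16.0 − 17.3) = 17.70
Linear-equated: (4.9/4.0)(19 − 17.3) + 16.0 = 18.082
Difference = 18.082 − 17.70 = 0.38

0.38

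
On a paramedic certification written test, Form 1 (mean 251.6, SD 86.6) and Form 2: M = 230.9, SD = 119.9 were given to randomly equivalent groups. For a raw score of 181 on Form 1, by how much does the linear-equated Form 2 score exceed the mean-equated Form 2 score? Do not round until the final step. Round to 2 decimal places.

Mean-equated: 181 + (230.9 − 251.6) = 160.30
Linear-equated: (119.9/86.6)(181 − 251.6) + 230.9 = 133.152
Difference = 133.152 − 160.30 = -27.15

-27.15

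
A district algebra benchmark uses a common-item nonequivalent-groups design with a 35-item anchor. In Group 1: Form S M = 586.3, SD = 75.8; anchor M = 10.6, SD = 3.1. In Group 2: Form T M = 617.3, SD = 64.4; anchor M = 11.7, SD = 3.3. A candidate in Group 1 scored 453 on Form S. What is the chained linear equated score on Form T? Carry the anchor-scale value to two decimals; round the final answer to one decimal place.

489.5

Form S → anchor (Group 1): v = (3.1/75.8)(453 − 586.3) + 10.6 = 5.15
anchor → Form T (Group 2): y = (64.4/3.3)(5.15 − 11.7) + 617.3 = 489.5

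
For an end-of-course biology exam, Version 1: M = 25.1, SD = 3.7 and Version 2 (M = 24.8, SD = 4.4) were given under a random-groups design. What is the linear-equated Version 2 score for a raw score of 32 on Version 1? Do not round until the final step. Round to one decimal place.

33.0

Linear equating: y = (SD_Y/SD_X)(x − M_X) + M_Y
y = (4.4/3.7)(32 − 25.1) + 24.8
y = 1.189189 × 6.9 + 24.8 = 8.2054 + 24.8 = 33.0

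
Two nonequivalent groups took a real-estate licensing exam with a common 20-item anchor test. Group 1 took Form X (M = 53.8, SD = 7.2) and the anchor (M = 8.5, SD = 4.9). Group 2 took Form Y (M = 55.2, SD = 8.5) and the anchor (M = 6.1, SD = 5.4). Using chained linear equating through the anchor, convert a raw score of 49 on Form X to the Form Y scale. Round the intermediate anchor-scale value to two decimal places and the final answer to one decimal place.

Form X → anchor (Group 1): v = (4.9/7.2)(49 − 53.8) + 8.5 = 5.23
anchor → Form Y (Group 2): y = (8.5/5.4)(5.23 − 6.1) + 55.2 = 53.8

53.8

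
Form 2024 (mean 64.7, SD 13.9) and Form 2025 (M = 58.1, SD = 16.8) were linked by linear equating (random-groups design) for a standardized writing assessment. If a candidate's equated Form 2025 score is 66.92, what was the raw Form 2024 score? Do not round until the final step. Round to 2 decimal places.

Invert y = (SD_Y/SD_X)(x − M_X) + M_Y:
x = (SD_X/SD_Y)(y − M_Y) + M_X = (13.9/16.8)(66.92 − 58.1) + 64.7
x = 0.827381 × 8.820 + 64.7 = 72.00

72.00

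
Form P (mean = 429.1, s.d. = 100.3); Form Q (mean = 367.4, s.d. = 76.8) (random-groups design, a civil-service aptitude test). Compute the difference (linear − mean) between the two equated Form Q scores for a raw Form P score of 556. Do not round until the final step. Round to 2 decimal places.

Mean-equated: 556 + (367.4 − 429.1) = 494.30
Linear-equated: (76.8/100.3)(556 − 429.1) + 367.4 = 464.568
Difference = 464.568 − 494.30 = -29.73

-29.73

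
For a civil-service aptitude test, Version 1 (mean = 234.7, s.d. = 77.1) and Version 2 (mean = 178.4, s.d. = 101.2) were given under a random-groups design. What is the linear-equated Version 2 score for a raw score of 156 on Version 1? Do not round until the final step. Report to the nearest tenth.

75.1

Linear equating: y = (SD_Y/SD_X)(x − M_X) + M_Y
y = (101.2/77.1)(156 − 234.7) + 178.4
y = 1.312581 × -78.7 + 178.4 = -103.3001 + 178.4 = 75.1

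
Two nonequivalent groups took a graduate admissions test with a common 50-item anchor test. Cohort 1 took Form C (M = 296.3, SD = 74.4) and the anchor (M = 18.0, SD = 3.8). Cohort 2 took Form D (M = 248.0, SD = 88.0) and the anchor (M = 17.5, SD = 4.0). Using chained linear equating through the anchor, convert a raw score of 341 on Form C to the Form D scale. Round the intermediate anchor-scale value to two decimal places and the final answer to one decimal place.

309.2

Form C → anchor (Cohort 1): v = (3.8/74.4)(341 − 296.3) + 18.0 = 20.28
anchor → Form D (Cohort 2): y = (88.0/4.0)(20.28 − 17.5) + 248.0 = 309.2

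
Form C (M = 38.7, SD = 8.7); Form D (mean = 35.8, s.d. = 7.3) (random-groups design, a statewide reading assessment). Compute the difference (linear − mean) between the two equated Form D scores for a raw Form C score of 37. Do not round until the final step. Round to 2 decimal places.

0.27

Mean-equated: 37 + (35.8 − 38.7) = 34.10
Linear-equated: (7.3/8.7)(37 − 38.7) + 35.8 = 34.374
Difference = 34.374 − 34.10 = 0.27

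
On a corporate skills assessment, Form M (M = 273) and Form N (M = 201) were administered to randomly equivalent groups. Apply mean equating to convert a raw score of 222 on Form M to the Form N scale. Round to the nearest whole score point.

150

Mean equating: y = x + (M_Y − M_X) = 222 + (201 − 273) = 150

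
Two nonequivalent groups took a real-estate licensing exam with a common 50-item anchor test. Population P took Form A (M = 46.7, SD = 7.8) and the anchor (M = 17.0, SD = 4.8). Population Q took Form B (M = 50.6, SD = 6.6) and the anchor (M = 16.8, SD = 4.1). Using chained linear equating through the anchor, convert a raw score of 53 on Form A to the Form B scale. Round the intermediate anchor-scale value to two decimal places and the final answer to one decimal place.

Form A → anchor (Population P): v = (4.8/7.8)(53 − 46.7) + 17.0 = 20.88
anchor → Form B (Population Q): y = (6.6/4.1)(20.88 − 16.8) + 50.6 = 57.2

57.2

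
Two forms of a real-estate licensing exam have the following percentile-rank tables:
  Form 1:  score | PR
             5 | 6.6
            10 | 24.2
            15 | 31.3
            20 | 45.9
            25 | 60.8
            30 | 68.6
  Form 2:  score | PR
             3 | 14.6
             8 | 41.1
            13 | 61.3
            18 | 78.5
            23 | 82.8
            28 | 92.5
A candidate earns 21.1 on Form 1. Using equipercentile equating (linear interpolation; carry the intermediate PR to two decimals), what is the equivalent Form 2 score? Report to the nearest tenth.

10.0

PR of 21.1 on Form 1: 45.9 + (21.1 − 20)/(25 − 20) × (60.8 − 45.9) = 49.18
On Form 2, PR 49.18 falls between score 8 (PR 41.1) and 13 (PR 61.3).
Interpolate: 8 + (49.18 − 41.1)/(61.3 − 41.1) × (13 − 8) = 10.0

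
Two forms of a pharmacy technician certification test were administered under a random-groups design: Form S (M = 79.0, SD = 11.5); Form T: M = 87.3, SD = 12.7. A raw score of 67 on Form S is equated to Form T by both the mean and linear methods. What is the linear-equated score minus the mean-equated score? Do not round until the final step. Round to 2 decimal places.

Mean-equated: 67 + (87.3 − 79.0) = 75.30
Linear-equated: (12.7/11.5)(67 − 79.0) + 87.3 = 74.048
Difference = 74.048 − 75.30 = -1.25

-1.25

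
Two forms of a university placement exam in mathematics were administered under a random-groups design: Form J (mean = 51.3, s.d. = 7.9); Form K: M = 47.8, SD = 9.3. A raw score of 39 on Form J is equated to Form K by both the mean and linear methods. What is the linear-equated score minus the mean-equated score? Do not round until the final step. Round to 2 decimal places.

-2.18

Mean-equated: 39 + (47.8 − 51.3) = 35.50
Linear-equated: (9.3/7.9)(39 − 51.3) + 47.8 = 33.320
Difference = 33.320 − 35.50 = -2.18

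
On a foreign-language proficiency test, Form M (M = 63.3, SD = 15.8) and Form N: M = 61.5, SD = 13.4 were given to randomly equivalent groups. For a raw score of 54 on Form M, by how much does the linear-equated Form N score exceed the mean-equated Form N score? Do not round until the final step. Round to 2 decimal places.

1.41

Mean-equated: 54 + (61.5 − 63.3) = 52.20
Linear-equated: (13.4/15.8)(54 − 63.3) + 61.5 = 53.613
Difference = 53.613 − 52.20 = 1.41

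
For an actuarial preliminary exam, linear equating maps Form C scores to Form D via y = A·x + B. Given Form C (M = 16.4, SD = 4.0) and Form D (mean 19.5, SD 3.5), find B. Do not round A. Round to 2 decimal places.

5.15

A = SD_Y / SD_X = 3.5 / 4.0 = 0.875000
B = M_Y − A·M_X = 19.5 − 0.875000 × 16.4 = 5.15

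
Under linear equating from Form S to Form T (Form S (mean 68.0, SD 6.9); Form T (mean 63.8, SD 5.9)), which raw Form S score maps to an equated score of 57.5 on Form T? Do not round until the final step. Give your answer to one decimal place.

Invert y = (SD_Y/SD_X)(x − M_X) + M_Y:
x = (SD_X/SD_Y)(y − M_Y) + M_X = (6.9/5.9)(57.5 − 63.8) + 68.0
x = 1.169492 × -6.300 + 68.0 = 60.6

60.6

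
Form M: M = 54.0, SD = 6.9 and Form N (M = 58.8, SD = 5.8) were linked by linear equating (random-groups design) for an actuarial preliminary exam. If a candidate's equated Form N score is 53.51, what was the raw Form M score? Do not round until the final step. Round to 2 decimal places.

Invert y = (SD_Y/SD_X)(x − M_X) + M_Y:
x = (SD_X/SD_Y)(y − M_Y) + M_X = (6.9/5.8)(53.51 − 58.8) + 54.0
x = 1.189655 × -5.290 + 54.0 = 47.71

47.71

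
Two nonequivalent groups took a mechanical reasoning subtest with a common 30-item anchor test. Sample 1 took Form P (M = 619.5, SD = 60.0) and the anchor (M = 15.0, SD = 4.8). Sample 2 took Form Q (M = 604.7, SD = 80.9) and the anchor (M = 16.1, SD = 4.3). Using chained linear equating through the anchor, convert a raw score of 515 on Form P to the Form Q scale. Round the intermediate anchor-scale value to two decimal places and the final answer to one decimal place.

Form P → anchor (Sample 1): v = (4.8/60.0)(515 − 619.5) + 15.0 = 6.64
anchor → Form Q (Sample 2): y = (80.9/4.3)(6.64 − 16.1) + 604.7 = 426.7

426.7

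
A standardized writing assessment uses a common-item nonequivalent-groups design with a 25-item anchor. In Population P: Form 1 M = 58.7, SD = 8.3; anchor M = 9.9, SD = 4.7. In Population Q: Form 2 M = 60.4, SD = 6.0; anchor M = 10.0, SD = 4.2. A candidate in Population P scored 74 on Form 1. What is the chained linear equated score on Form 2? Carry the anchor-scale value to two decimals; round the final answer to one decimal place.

Form 1 → anchor (Population P): v = (4.7/8.3)(74 − 58.7) + 9.9 = 18.56
anchor → Form 2 (Population Q): y = (6.0/4.2)(18.56 − 10.0) + 60.4 = 72.6

72.6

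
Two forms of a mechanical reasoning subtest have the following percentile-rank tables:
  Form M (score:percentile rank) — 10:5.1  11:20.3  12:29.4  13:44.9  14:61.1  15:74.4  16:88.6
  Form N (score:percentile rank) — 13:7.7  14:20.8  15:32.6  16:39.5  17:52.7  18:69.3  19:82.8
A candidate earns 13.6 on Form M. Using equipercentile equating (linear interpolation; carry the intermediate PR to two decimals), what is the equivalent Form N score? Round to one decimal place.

17.1

PR of 13.6 on Form M: 44.9 + (13.6 − 13)/(14 − 13) × (61.1 − 44.9) = 54.62
On Form N, PR 54.62 falls between score 17 (PR 52.7) and 18 (PR 69.3).
Interpolate: 17 + (54.62 − 52.7)/(69.3 − 52.7) × (18 − 17) = 17.1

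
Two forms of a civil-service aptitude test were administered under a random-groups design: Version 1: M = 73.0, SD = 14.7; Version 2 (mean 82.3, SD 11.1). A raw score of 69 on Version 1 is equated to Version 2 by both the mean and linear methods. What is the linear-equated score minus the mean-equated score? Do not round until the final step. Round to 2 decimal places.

0.98

Mean-equated: 69 + (82.3 − 73.0) = 78.30
Linear-equated: (11.1/14.7)(69 − 73.0) + 82.3 = 79.280
Difference = 79.280 − 78.30 = 0.98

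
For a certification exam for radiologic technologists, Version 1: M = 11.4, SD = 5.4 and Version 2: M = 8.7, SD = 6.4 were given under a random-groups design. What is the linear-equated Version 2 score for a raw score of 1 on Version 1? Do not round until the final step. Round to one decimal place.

Linear equating: y = (SD_Y/SD_X)(x − M_X) + M_Y
y = (6.4/5.4)(1 − 11.4) + 8.7
y = 1.185185 × -10.4 + 8.7 = -12.3259 + 8.7 = -3.6

-3.6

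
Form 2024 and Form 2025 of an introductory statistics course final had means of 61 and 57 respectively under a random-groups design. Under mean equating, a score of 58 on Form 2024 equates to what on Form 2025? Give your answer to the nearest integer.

Mean equating: y = x + (M_Y − M_X) = 58 + (57 − 61) = 54

54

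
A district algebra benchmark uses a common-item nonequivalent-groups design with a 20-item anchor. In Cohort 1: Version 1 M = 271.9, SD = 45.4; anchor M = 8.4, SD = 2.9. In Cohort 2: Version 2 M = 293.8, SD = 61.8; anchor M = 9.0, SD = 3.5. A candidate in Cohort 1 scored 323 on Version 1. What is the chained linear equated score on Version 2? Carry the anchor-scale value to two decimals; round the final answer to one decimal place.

Version 1 → anchor (Cohort 1): v = (2.9/45.4)(323 − 271.9) + 8.4 = 11.66
anchor → Version 2 (Cohort 2): y = (61.8/3.5)(11.66 − 9.0) + 293.8 = 340.8

340.8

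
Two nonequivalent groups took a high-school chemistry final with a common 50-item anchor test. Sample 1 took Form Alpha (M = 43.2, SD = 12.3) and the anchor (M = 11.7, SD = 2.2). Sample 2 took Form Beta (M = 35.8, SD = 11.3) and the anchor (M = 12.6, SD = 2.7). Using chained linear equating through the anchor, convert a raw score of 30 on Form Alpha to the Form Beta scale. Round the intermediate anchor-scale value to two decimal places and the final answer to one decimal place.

22.2

Form Alpha → anchor (Sample 1): v = (2.2/12.3)(30 − 43.2) + 11.7 = 9.34
anchor → Form Beta (Sample 2): y = (11.3/2.7)(9.34 − 12.6) + 35.8 = 22.2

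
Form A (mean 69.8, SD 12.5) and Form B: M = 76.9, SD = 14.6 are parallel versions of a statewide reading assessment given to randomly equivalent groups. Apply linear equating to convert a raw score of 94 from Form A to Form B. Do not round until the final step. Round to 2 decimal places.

105.17

Linear equating: y = (SD_Y/SD_X)(x − M_X) + M_Y
y = (14.6/12.5)(94 − 69.8) + 76.9
y = 1.168000 × 24.2 + 76.9 = 28.2656 + 76.9 = 105.17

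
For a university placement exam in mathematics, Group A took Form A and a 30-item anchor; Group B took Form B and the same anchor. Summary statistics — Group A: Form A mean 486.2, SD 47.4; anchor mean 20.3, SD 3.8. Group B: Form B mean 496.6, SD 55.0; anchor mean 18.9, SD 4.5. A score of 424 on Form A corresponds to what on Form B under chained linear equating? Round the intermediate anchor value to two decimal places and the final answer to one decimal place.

Form A → anchor (Group A): v = (3.8/47.4)(424 − 486.2) + 20.3 = 15.31
anchor → Form B (Group B): y = (55.0/4.5)(15.31 − 18.9) + 496.6 = 452.7

452.7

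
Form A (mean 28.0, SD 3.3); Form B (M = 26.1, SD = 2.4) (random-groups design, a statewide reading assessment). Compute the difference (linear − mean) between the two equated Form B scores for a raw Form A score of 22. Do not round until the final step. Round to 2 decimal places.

Mean-equated: 22 + (26.1 − 28.0) = 20.10
Linear-equated: (2.4/3.3)(22 − 28.0) + 26.1 = 21.736
Difference = 21.736 − 20.10 = 1.64

1.64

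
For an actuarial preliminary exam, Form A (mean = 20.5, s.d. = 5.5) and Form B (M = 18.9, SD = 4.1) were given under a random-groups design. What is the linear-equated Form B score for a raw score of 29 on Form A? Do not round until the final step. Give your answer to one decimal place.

25.2

Linear equating: y = (SD_Y/SD_X)(x − M_X) + M_Y
y = (4.1/5.5)(29 − 20.5) + 18.9
y = 0.745455 × 8.5 + 18.9 = 6.3364 + 18.9 = 25.2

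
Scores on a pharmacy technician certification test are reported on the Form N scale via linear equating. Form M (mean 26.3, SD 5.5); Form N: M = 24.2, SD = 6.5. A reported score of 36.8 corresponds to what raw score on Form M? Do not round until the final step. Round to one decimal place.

Invert y = (SD_Y/SD_X)(x − M_X) + M_Y:
x = (SD_X/SD_Y)(y − M_Y) + M_X = (5.5/6.5)(36.8 − 24.2) + 26.3
x = 0.846154 × 12.600 + 26.3 = 37.0

37.0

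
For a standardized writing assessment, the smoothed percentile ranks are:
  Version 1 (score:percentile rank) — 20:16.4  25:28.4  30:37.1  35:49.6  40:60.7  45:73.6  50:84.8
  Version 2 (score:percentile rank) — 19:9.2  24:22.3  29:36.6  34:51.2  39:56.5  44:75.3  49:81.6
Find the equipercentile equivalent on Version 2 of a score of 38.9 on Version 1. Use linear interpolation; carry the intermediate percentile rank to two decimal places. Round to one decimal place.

39.5

PR of 38.9 on Version 1: 49.6 + (38.9 − 35)/(40 − 35) × (60.7 − 49.6) = 58.26
On Version 2, PR 58.26 falls between score 39 (PR 56.5) and 44 (PR 75.3).
Interpolate: 39 + (58.26 − 56.5)/(75.3 − 56.5) × (44 − 39) = 39.5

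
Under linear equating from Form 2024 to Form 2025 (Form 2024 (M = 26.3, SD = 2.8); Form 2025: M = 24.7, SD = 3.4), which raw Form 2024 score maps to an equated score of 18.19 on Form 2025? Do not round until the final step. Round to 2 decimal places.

Invert y = (SD_Y/SD_X)(x − M_X) + M_Y:
x = (SD_X/SD_Y)(y − M_Y) + M_X = (2.8/3.4)(18.19 − 24.7) + 26.3
x = 0.823529 × -6.510 + 26.3 = 20.94

20.94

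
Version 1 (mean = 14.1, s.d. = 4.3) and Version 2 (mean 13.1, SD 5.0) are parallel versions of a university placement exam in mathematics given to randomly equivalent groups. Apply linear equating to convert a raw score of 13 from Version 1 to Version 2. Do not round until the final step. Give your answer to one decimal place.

Linear equating: y = (SD_Y/SD_X)(x − M_X) + M_Y
y = (5.0/4.3)(13 − 14.1) + 13.1
y = 1.162791 × -1.1 + 13.1 = -1.2791 + 13.1 = 11.8

11.8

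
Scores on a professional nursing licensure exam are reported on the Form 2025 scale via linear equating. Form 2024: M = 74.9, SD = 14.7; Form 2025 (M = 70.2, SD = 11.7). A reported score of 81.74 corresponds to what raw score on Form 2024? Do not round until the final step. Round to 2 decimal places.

Invert y = (SD_Y/SD_X)(x − M_X) + M_Y:
x = (SD_X/SD_Y)(y − M_Y) + M_X = (14.7/11.7)(81.74 − 70.2) + 74.9
x = 1.256410 × 11.540 + 74.9 = 89.40

89.40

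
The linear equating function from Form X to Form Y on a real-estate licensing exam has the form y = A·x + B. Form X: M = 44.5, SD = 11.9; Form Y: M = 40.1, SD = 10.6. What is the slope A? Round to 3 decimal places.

0.891

A = SD_Y / SD_X = 10.6 / 11.9 = 0.891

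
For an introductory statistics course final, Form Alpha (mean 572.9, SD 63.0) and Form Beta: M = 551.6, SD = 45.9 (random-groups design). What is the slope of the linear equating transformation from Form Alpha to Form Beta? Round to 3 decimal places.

0.729

A = SD_Y / SD_X = 45.9 / 63.0 = 0.729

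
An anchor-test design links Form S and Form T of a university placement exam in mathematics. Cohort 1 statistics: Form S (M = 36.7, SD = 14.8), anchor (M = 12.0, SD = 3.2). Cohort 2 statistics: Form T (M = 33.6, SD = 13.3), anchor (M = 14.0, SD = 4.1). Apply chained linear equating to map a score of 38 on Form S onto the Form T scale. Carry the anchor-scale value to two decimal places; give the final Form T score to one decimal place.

28.0

Form S → anchor (Cohort 1): v = (3.2/14.8)(38 − 36.7) + 12.0 = 12.28
anchor → Form T (Cohort 2): y = (13.3/4.1)(12.28 − 14.0) + 33.6 = 28.0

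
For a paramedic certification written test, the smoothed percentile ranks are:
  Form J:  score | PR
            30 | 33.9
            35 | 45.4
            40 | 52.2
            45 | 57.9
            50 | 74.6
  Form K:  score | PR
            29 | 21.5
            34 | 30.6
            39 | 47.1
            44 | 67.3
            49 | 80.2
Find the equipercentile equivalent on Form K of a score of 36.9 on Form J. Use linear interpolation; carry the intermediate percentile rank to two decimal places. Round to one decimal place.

39.2

PR of 36.9 on Form J: 45.4 + (36.9 − 35)/(40 − 35) × (52.2 − 45.4) = 47.98
On Form K, PR 47.98 falls between score 39 (PR 47.1) and 44 (PR 67.3).
Interpolate: 39 + (47.98 − 47.1)/(67.3 − 47.1) × (44 − 39) = 39.2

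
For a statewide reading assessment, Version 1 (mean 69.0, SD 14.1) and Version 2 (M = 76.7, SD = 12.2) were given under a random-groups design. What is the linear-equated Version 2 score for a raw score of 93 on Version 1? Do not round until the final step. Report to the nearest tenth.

Linear equating: y = (SD_Y/SD_X)(x − M_X) + M_Y
y = (12.2/14.1)(93 − 69.0) + 76.7
y = 0.865248 × 24.0 + 76.7 = 20.7660 + 76.7 = 97.5

97.5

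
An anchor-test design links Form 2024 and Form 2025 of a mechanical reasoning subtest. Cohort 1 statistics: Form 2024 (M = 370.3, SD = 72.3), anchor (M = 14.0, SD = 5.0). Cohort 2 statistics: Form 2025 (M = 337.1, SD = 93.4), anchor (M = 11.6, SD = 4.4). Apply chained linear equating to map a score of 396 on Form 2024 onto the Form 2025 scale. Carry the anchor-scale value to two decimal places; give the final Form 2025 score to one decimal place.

Form 2024 → anchor (Cohort 1): v = (5.0/72.3)(396 − 370.3) + 14.0 = 15.78
anchor → Form 2025 (Cohort 2): y = (93.4/4.4)(15.78 − 11.6) + 337.1 = 425.8

425.8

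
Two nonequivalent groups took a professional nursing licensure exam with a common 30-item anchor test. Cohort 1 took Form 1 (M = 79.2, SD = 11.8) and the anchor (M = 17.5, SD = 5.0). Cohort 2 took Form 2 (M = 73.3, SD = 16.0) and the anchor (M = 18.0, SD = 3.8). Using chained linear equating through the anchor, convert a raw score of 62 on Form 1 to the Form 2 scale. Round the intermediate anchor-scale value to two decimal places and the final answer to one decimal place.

40.5

Form 1 → anchor (Cohort 1): v = (5.0/11.8)(62 − 79.2) + 17.5 = 10.21
anchor → Form 2 (Cohort 2): y = (16.0/3.8)(10.21 − 18.0) + 73.3 = 40.5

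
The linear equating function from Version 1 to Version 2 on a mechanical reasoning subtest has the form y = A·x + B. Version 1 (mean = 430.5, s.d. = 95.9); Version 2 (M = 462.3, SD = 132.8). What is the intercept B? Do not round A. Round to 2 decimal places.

A = SD_Y / SD_X = 132.8 / 95.9 = 1.384776
B = M_Y − A·M_X = 462.3 − 1.384776 × 430.5 = -133.85

-133.85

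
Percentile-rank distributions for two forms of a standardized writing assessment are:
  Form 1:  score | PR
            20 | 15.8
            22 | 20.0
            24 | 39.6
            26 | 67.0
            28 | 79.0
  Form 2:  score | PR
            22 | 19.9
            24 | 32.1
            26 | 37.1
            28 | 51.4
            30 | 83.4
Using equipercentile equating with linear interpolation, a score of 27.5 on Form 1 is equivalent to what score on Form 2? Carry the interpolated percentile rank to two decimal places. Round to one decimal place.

29.5

PR of 27.5 on Form 1: 67.0 + (27.5 − 26)/(28 − 26) × (79.0 − 67.0) = 76.00
On Form 2, PR 76.00 falls between score 28 (PR 51.4) and 30 (PR 83.4).
Interpolate: 28 + (76.00 − 51.4)/(83.4 − 51.4) × (30 − 28) = 29.5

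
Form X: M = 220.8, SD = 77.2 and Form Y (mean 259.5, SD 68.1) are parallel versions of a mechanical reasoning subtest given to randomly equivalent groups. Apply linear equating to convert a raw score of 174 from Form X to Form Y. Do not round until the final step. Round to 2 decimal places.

218.22

Linear equating: y = (SD_Y/SD_X)(x − M_X) + M_Y
y = (68.1/77.2)(174 − 220.8) + 259.5
y = 0.882124 × -46.8 + 259.5 = -41.2834 + 259.5 = 218.22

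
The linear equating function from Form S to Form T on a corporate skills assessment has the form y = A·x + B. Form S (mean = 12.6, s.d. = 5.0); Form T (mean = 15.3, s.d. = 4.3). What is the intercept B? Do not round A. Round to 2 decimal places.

A = SD_Y / SD_X = 4.3 / 5.0 = 0.860000
B = M_Y − A·M_X = 15.3 − 0.860000 × 12.6 = 4.46

4.46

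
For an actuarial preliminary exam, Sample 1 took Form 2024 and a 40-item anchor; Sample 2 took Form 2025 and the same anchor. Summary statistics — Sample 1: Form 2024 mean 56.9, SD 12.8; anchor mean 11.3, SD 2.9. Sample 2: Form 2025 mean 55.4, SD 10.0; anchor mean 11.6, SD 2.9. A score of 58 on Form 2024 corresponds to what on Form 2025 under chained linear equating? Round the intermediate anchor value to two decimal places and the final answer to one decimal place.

55.2

Form 2024 → anchor (Sample 1): v = (2.9/12.8)(58 − 56.9) + 11.3 = 11.55
anchor → Form 2025 (Sample 2): y = (10.0/2.9)(11.55 − 11.6) + 55.4 = 55.2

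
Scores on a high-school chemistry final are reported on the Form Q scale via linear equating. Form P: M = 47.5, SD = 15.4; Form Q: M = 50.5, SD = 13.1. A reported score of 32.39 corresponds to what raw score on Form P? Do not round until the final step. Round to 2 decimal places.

Invert y = (SD_Y/SD_X)(x − M_X) + M_Y:
x = (SD_X/SD_Y)(y − M_Y) + M_X = (15.4/13.1)(32.39 − 50.5) + 47.5
x = 1.175573 × -18.110 + 47.5 = 26.21

26.21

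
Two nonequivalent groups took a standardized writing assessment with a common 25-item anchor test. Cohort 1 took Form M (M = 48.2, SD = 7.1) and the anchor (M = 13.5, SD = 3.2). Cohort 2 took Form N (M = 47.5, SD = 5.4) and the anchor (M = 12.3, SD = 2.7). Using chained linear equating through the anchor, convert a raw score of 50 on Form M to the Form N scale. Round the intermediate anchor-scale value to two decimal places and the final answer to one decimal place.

Form M → anchor (Cohort 1): v = (3.2/7.1)(50 − 48.2) + 13.5 = 14.31
anchor → Form N (Cohort 2): y = (5.4/2.7)(14.31 − 12.3) + 47.5 = 51.5

51.5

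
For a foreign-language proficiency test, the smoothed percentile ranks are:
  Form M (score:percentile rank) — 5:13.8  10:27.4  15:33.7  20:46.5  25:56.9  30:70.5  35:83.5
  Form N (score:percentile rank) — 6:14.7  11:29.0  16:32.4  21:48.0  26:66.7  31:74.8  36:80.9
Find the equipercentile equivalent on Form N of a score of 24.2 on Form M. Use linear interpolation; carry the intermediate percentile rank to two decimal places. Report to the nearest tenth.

22.9

PR of 24.2 on Form M: 46.5 + (24.2 − 20)/(25 − 20) × (56.9 − 46.5) = 55.24
On Form N, PR 55.24 falls between score 21 (PR 48.0) and 26 (PR 66.7).
Interpolate: 21 + (55.24 − 48.0)/(66.7 − 48.0) × (26 − 21) = 22.9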